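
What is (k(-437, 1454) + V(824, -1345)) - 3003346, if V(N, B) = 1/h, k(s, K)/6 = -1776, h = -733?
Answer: -2209263467/733 ≈ -3.0140e+6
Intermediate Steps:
k(s, K) = -10656 (k(s, K) = 6*(-1776) = -10656)
V(N, B) = -1/733 (V(N, B) = 1/(-733) = -1/733)
(k(-437, 1454) + V(824, -1345)) - 3003346 = (-10656 - 1/733) - 3003346 = -7810849/733 - 3003346 = -2209263467/733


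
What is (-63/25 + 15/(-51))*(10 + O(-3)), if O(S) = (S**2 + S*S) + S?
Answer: -1196/17 ≈ -70.353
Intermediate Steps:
O(S) = S + 2*S**2 (O(S) = (S**2 + S**2) + S = 2*S**2 + S = S + 2*S**2)
(-63/25 + 15/(-51))*(10 + O(-3)) = (-63/25 + 15/(-51))*(10 - 3*(1 + 2*(-3))) = (-63*1/25 + 15*(-1/51))*(10 - 3*(1 - 6)) = (-63/25 - 5/17)*(10 - 3*(-5)) = -1196*(10 + 15)/425 = -1196/425*25 = -1196/17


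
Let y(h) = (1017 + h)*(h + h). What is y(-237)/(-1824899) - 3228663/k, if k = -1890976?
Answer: 6591115526757/3450840211424 ≈ 1.9100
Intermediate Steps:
y(h) = 2*h*(1017 + h) (y(h) = (1017 + h)*(2*h) = 2*h*(1017 + h))
y(-237)/(-1824899) - 3228663/k = (2*(-237)*(1017 - 237))/(-1824899) - 3228663/(-1890976) = (2*(-237)*780)*(-1/1824899) - 3228663*(-1/1890976) = -369720*(-1/1824899) + 3228663/1890976 = 369720/1824899 + 3228663/1890976 = 6591115526757/3450840211424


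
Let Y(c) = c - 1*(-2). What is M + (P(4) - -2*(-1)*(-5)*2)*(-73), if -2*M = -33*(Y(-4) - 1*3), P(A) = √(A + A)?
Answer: -3085/2 - 146*√2 ≈ -1749.0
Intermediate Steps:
Y(c) = 2 + c (Y(c) = c + 2 = 2 + c)
P(A) = √2*√A (P(A) = √(2*A) = √2*√A)
M = -165/2 (M = -(-33)*((2 - 4) - 1*3)/2 = -(-33)*(-2 - 3)/2 = -(-33)*(-5)/2 = -½*165 = -165/2 ≈ -82.500)
M + (P(4) - -2*(-1)*(-5)*2)*(-73) = -165/2 + (√2*√4 - -2*(-1)*(-5)*2)*(-73) = -165/2 + (√2*2 - 2*(-5)*2)*(-73) = -165/2 + (2*√2 - (-10)*2)*(-73) = -165/2 + (2*√2 - 1*(-20))*(-73) = -165/2 + (2*√2 + 20)*(-73) = -165/2 + (20 + 2*√2)*(-73) = -165/2 + (-1460 - 146*√2) = -3085/2 - 146*√2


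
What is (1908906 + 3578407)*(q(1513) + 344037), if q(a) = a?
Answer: 1896141007150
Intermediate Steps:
(1908906 + 3578407)*(q(1513) + 344037) = (1908906 + 3578407)*(1513 + 344037) = 5487313*345550 = 1896141007150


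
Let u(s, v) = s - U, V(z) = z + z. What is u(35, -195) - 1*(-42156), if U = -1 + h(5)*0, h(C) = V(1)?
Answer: 42192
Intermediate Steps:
V(z) = 2*z
h(C) = 2 (h(C) = 2*1 = 2)
U = -1 (U = -1 + 2*0 = -1 + 0 = -1)
u(s, v) = 1 + s (u(s, v) = s - 1*(-1) = s + 1 = 1 + s)
u(35, -195) - 1*(-42156) = (1 + 35) - 1*(-42156) = 36 + 42156 = 42192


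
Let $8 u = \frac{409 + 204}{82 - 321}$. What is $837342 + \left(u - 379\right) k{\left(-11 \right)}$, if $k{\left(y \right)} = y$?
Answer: $\frac{1608975775}{1912} \approx 8.4151 \cdot 10^{5}$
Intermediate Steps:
$u = - \frac{613}{1912}$ ($u = \frac{\left(409 + 204\right) \frac{1}{82 - 321}}{8} = \frac{613 \frac{1}{-239}}{8} = \frac{613 \left(- \frac{1}{239}\right)}{8} = \frac{1}{8} \left(- \frac{613}{239}\right) = - \frac{613}{1912} \approx -0.32061$)
$837342 + \left(u - 379\right) k{\left(-11 \right)} = 837342 + \left(- \frac{613}{1912} - 379\right) \left(-11\right) = 837342 - - \frac{7977871}{1912} = 837342 + \frac{7977871}{1912} = \frac{1608975775}{1912}$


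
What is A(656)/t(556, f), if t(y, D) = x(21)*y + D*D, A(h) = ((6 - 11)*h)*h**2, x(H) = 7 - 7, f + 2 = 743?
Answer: -1411502080/549081 ≈ -2570.7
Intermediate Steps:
f = 741 (f = -2 + 743 = 741)
x(H) = 0
A(h) = -5*h**3 (A(h) = (-5*h)*h**2 = -5*h**3)
t(y, D) = D**2 (t(y, D) = 0*y + D*D = 0 + D**2 = D**2)
A(656)/t(556, f) = (-5*656**3)/(741**2) = -5*282300416/549081 = -1411502080*1/549081 = -1411502080/549081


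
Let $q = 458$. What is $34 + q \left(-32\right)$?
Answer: $-14622$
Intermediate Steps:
$34 + q \left(-32\right) = 34 + 458 \left(-32\right) = 34 - 14656 = -14622$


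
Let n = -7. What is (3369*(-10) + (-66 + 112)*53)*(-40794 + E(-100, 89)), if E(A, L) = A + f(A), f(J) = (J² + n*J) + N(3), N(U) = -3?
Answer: 943716644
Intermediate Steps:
f(J) = -3 + J² - 7*J (f(J) = (J² - 7*J) - 3 = -3 + J² - 7*J)
E(A, L) = -3 + A² - 6*A (E(A, L) = A + (-3 + A² - 7*A) = -3 + A² - 6*A)
(3369*(-10) + (-66 + 112)*53)*(-40794 + E(-100, 89)) = (3369*(-10) + (-66 + 112)*53)*(-40794 + (-3 + (-100)² - 6*(-100))) = (-33690 + 46*53)*(-40794 + (-3 + 10000 + 600)) = (-33690 + 2438)*(-40794 + 10597) = -31252*(-30197) = 943716644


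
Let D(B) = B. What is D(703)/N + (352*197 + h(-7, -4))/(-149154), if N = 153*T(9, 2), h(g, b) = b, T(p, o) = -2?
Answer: -21012217/7606854 ≈ -2.7623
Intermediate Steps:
N = -306 (N = 153*(-2) = -306)
D(703)/N + (352*197 + h(-7, -4))/(-149154) = 703/(-306) + (352*197 - 4)/(-149154) = 703*(-1/306) + (69344 - 4)*(-1/149154) = -703/306 + 69340*(-1/149154) = -703/306 - 34670/74577 = -21012217/7606854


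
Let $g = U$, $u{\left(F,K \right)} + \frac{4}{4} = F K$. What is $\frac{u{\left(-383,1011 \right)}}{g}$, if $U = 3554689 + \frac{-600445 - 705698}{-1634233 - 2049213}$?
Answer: $- \frac{1426281859444}{13093506284437} \approx -0.10893$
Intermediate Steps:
$u{\left(F,K \right)} = -1 + F K$
$U = \frac{13093506284437}{3683446}$ ($U = 3554689 - \frac{1306143}{-3683446} = 3554689 - - \frac{1306143}{3683446} = 3554689 + \frac{1306143}{3683446} = \frac{13093506284437}{3683446} \approx 3.5547 \cdot 10^{6}$)
$g = \frac{13093506284437}{3683446} \approx 3.5547 \cdot 10^{6}$
$\frac{u{\left(-383,1011 \right)}}{g} = \frac{-1 - 387213}{\frac{13093506284437}{3683446}} = \left(-1 - 387213\right) \frac{3683446}{13093506284437} = \left(-387214\right) \frac{3683446}{13093506284437} = - \frac{1426281859444}{13093506284437}$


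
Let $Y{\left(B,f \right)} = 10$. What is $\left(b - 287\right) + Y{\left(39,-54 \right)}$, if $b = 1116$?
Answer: $839$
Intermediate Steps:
$\left(b - 287\right) + Y{\left(39,-54 \right)} = \left(1116 - 287\right) + 10 = 829 + 10 = 839$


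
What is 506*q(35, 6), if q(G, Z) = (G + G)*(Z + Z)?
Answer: 425040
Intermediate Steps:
q(G, Z) = 4*G*Z (q(G, Z) = (2*G)*(2*Z) = 4*G*Z)
506*q(35, 6) = 506*(4*35*6) = 506*840 = 425040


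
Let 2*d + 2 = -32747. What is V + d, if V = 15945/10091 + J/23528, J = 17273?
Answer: -3887101494673/237421048 ≈ -16372.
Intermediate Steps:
d = -32749/2 (d = -1 + (½)*(-32747) = -1 - 32747/2 = -32749/2 ≈ -16375.)
V = 549455803/237421048 (V = 15945/10091 + 17273/23528 = 549455803/237421048 ≈ 2.3143)
V + d = 549455803/237421048 - 32749/2 = -3887101494673/237421048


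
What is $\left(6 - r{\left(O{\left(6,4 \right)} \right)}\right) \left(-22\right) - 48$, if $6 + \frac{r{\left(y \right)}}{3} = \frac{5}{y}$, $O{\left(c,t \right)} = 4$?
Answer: $- \frac{987}{2} \approx -493.5$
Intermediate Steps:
$r{\left(y \right)} = -18 + \frac{15}{y}$ ($r{\left(y \right)} = -18 + 3 \frac{5}{y} = -18 + \frac{15}{y}$)
$\left(6 - r{\left(O{\left(6,4 \right)} \right)}\right) \left(-22\right) - 48 = \left(6 - \left(-18 + \frac{15}{4}\right)\right) \left(-22\right) - 48 = \left(6 - - \frac{57}{4}\right) \left(-22\right) - 48 = \left(6 + \frac{57}{4}\right) \left(-22\right) - 48 = \frac{81}{4} \left(-22\right) - 48 = - \frac{891}{2} - 48 = - \frac{987}{2}$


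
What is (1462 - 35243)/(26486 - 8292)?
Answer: -3071/1654 ≈ -1.8567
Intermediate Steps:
(1462 - 35243)/(26486 - 8292) = -33781/18194 = -33781*1/18194 = -3071/1654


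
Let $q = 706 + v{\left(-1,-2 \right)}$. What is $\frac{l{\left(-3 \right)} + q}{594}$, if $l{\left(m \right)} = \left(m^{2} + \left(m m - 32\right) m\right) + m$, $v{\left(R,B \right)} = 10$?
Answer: $\frac{791}{594} \approx 1.3316$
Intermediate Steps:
$q = 716$ ($q = 706 + 10 = 716$)
$l{\left(m \right)} = m + m^{2} + m \left(-32 + m^{2}\right)$ ($l{\left(m \right)} = \left(m^{2} + \left(m^{2} - 32\right) m\right) + m = \left(m^{2} + \left(-32 + m^{2}\right) m\right) + m = \left(m^{2} + m \left(-32 + m^{2}\right)\right) + m = m + m^{2} + m \left(-32 + m^{2}\right)$)
$\frac{l{\left(-3 \right)} + q}{594} = \frac{- 3 \left(-31 - 3 + \left(-3\right)^{2}\right) + 716}{594} = \left(- 3 \left(-31 - 3 + 9\right) + 716\right) \frac{1}{594} = \left(\left(-3\right) \left(-25\right) + 716\right) \frac{1}{594} = \left(75 + 716\right) \frac{1}{594} = 791 \cdot \frac{1}{594} = \frac{791}{594}$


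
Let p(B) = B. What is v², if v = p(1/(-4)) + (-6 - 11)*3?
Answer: 42025/16 ≈ 2626.6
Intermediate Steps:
v = -205/4 (v = 1/(-4) + (-6 - 11)*3 = -¼ - 17*3 = -¼ - 51 = -205/4 ≈ -51.250)
v² = (-205/4)² = 42025/16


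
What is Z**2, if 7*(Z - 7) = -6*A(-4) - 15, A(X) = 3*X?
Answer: 11236/49 ≈ 229.31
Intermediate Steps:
Z = 106/7 (Z = 7 + (-18*(-4) - 15)/7 = 7 + (-6*(-12) - 15)/7 = 7 + (72 - 15)/7 = 7 + (1/7)*57 = 7 + 57/7 = 106/7 ≈ 15.143)
Z**2 = (106/7)**2 = 11236/49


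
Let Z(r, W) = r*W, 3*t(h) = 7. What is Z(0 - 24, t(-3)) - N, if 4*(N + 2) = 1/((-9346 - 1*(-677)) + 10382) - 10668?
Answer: 17904275/6852 ≈ 2613.0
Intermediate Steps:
t(h) = 7/3 (t(h) = (1/3)*7 = 7/3)
Z(r, W) = W*r
N = -18287987/6852 (N = -2 + (1/((-9346 - 1*(-677)) + 10382) - 10668)/4 = -2 + (1/((-9346 + 677) + 10382) - 10668)/4 = -2 + (1/(-8669 + 10382) - 10668)/4 = -2 + (1/1713 - 10668)/4 = -2 + (1/4)*(-18274283/1713) = -2 - 18274283/6852 = -18287987/6852 ≈ -2669.0)
Z(0 - 24, t(-3)) - N = 7*(0 - 24)/3 - 1*(-18287987/6852) = (7/3)*(-24) + 18287987/6852 = -56 + 18287987/6852 = 17904275/6852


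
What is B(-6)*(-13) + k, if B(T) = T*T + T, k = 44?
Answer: -346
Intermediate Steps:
B(T) = T + T² (B(T) = T² + T = T + T²)
B(-6)*(-13) + k = -6*(1 - 6)*(-13) + 44 = -6*(-5)*(-13) + 44 = 30*(-13) + 44 = -390 + 44 = -346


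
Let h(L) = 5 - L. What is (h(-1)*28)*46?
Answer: 7728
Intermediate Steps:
(h(-1)*28)*46 = ((5 - 1*(-1))*28)*46 = ((5 + 1)*28)*46 = (6*28)*46 = 168*46 = 7728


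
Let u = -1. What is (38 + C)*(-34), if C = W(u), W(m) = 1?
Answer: -1326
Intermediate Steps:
C = 1
(38 + C)*(-34) = (38 + 1)*(-34) = 39*(-34) = -1326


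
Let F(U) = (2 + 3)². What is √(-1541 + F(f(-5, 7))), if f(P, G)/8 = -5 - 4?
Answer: 2*I*√379 ≈ 38.936*I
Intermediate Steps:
f(P, G) = -72 (f(P, G) = 8*(-5 - 4) = 8*(-9) = -72)
F(U) = 25 (F(U) = 5² = 25)
√(-1541 + F(f(-5, 7))) = √(-1541 + 25) = √(-1516) = 2*I*√379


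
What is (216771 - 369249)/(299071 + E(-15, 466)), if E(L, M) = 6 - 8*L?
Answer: -152478/299197 ≈ -0.50962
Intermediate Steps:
(216771 - 369249)/(299071 + E(-15, 466)) = (216771 - 369249)/(299071 + (6 - 8*(-15))) = -152478/(299071 + (6 + 120)) = -152478/(299071 + 126) = -152478/299197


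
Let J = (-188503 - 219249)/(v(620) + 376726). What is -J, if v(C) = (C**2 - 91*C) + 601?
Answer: 407752/705307 ≈ 0.57812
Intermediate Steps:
v(C) = 601 + C**2 - 91*C
J = -407752/705307 (J = (-188503 - 219249)/((601 + 620**2 - 91*620) + 376726) = -407752/((601 + 384400 - 56420) + 376726) = -407752/(328581 + 376726) = -407752/705307 ≈ -0.57812)
-J = -1*(-407752/705307) = 407752/705307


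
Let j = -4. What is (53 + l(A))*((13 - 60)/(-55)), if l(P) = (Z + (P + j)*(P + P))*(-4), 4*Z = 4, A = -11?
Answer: -59737/55 ≈ -1086.1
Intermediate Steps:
Z = 1 (Z = (¼)*4 = 1)
l(P) = -4 - 8*P*(-4 + P) (l(P) = (1 + (P - 4)*(P + P))*(-4) = (1 + (-4 + P)*(2*P))*(-4) = (1 + 2*P*(-4 + P))*(-4) = -4 - 8*P*(-4 + P))
(53 + l(A))*((13 - 60)/(-55)) = (53 + (-4 - 8*(-11)² + 32*(-11)))*((13 - 60)/(-55)) = (53 + (-4 - 8*121 - 352))*(-47*(-1/55)) = (53 + (-4 - 968 - 352))*(47/55) = (53 - 1324)*(47/55) = -1271*47/55 = -59737/55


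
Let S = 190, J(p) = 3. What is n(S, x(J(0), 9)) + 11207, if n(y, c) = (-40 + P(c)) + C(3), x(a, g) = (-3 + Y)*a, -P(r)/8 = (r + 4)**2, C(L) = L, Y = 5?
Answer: 10370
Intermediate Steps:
P(r) = -8*(4 + r)**2 (P(r) = -8*(r + 4)**2 = -8*(4 + r)**2)
x(a, g) = 2*a (x(a, g) = (-3 + 5)*a = 2*a)
n(y, c) = -37 - 8*(4 + c)**2 (n(y, c) = (-40 - 8*(4 + c)**2) + 3 = -37 - 8*(4 + c)**2)
n(S, x(J(0), 9)) + 11207 = (-37 - 8*(4 + 2*3)**2) + 11207 = (-37 - 8*(4 + 6)**2) + 11207 = (-37 - 8*10**2) + 11207 = (-37 - 8*100) + 11207 = (-37 - 800) + 11207 = -837 + 11207 = 10370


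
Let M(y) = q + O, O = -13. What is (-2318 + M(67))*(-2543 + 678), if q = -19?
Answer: 4382750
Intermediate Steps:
M(y) = -32 (M(y) = -19 - 13 = -32)
(-2318 + M(67))*(-2543 + 678) = (-2318 - 32)*(-2543 + 678) = -2350*(-1865) = 4382750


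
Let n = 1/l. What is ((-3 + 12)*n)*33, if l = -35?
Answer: -297/35 ≈ -8.4857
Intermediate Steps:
n = -1/35 (n = 1/(-35) = -1/35 ≈ -0.028571)
((-3 + 12)*n)*33 = ((-3 + 12)*(-1/35))*33 = (9*(-1/35))*33 = -9/35*33 = -297/35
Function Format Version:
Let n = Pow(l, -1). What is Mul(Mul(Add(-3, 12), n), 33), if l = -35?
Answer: Rational(-297, 35) ≈ -8.4857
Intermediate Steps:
n = Rational(-1, 35) (n = Pow(-35, -1) = Rational(-1, 35) ≈ -0.028571)
Mul(Mul(Add(-3, 12), n), 33) = Mul(Mul(Add(-3, 12), Rational(-1, 35)), 33) = Mul(Mul(9, Rational(-1, 35)), 33) = Mul(Rational(-9, 35), 33) = Rational(-297, 35)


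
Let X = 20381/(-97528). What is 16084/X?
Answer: -1568640352/20381 ≈ -76966.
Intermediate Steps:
X = -20381/97528 (X = 20381*(-1/97528) = -20381/97528 ≈ -0.20898)
16084/X = 16084/(-20381/97528) = 16084*(-97528/20381) = -1568640352/20381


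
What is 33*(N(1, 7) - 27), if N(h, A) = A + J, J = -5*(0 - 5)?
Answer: 165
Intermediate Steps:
J = 25 (J = -5*(-5) = 25)
N(h, A) = 25 + A (N(h, A) = A + 25 = 25 + A)
33*(N(1, 7) - 27) = 33*((25 + 7) - 27) = 33*(32 - 27) = 33*5 = 165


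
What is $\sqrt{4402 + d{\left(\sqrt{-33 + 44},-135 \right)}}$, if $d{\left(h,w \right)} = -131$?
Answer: $\sqrt{4271} \approx 65.353$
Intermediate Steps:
$\sqrt{4402 + d{\left(\sqrt{-33 + 44},-135 \right)}} = \sqrt{4402 - 131} = \sqrt{4271}$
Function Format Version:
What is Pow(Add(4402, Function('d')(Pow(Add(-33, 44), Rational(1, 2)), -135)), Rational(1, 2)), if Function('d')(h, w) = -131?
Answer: Pow(4271, Rational(1, 2)) ≈ 65.353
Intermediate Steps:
Pow(Add(4402, Function('d')(Pow(Add(-33, 44), Rational(1, 2)), -135)), Rational(1, 2)) = Pow(Add(4402, -131), Rational(1, 2)) = Pow(4271, Rational(1, 2))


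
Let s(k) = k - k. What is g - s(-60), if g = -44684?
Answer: -44684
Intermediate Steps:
s(k) = 0
g - s(-60) = -44684 - 1*0 = -44684 + 0 = -44684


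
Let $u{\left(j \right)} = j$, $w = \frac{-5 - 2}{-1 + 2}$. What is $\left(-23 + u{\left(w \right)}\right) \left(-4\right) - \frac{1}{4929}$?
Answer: $\frac{591479}{4929} \approx 120.0$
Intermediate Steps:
$w = -7$ ($w = - \frac{7}{1} = \left(-7\right) 1 = -7$)
$\left(-23 + u{\left(w \right)}\right) \left(-4\right) - \frac{1}{4929} = \left(-23 - 7\right) \left(-4\right) - \frac{1}{4929} = \left(-30\right) \left(-4\right) - \frac{1}{4929} = 120 - \frac{1}{4929} = \frac{591479}{4929}$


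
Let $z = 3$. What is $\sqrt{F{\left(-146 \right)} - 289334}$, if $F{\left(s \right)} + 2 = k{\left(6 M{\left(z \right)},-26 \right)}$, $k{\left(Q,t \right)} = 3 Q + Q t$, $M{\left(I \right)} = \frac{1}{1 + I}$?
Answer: $\frac{i \sqrt{1157482}}{2} \approx 537.93 i$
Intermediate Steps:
$F{\left(s \right)} = - \frac{73}{2}$ ($F{\left(s \right)} = -2 + \frac{6}{1 + 3} \left(3 - 26\right) = -2 + \frac{6}{4} \left(-23\right) = -2 + 6 \cdot \frac{1}{4} \left(-23\right) = -2 + \frac{3}{2} \left(-23\right) = -2 - \frac{69}{2} = - \frac{73}{2}$)
$\sqrt{F{\left(-146 \right)} - 289334} = \sqrt{- \frac{73}{2} - 289334} = \sqrt{- \frac{578741}{2}} = \frac{i \sqrt{1157482}}{2}$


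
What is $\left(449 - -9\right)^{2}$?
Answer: $209764$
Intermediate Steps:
$\left(449 - -9\right)^{2} = \left(449 + \left(-5 + 14\right)\right)^{2} = \left(449 + 9\right)^{2} = 458^{2} = 209764$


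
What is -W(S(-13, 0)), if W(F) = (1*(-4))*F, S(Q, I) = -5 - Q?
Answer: 32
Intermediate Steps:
W(F) = -4*F
-W(S(-13, 0)) = -(-4)*(-5 - 1*(-13)) = -(-4)*(-5 + 13) = -(-4)*8 = -1*(-32) = 32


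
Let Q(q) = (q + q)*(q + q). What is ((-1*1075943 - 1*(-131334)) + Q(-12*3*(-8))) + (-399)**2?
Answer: -453632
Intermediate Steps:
Q(q) = 4*q**2 (Q(q) = (2*q)*(2*q) = 4*q**2)
((-1*1075943 - 1*(-131334)) + Q(-12*3*(-8))) + (-399)**2 = ((-1*1075943 - 1*(-131334)) + 4*(-12*3*(-8))**2) + (-399)**2 = ((-1075943 + 131334) + 4*(-36*(-8))**2) + 159201 = (-944609 + 4*288**2) + 159201 = (-944609 + 4*82944) + 159201 = (-944609 + 331776) + 159201 = -612833 + 159201 = -453632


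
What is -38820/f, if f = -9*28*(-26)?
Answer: -3235/546 ≈ -5.9249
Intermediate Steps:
f = 6552 (f = -252*(-26) = 6552)
-38820/f = -38820/6552 = -38820*1/6552 = -3235/546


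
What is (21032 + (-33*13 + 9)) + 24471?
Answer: 45083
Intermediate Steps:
(21032 + (-33*13 + 9)) + 24471 = (21032 + (-429 + 9)) + 24471 = (21032 - 420) + 24471 = 20612 + 24471 = 45083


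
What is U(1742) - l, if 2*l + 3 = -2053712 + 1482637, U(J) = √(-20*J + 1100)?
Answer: 285539 + 2*I*√8435 ≈ 2.8554e+5 + 183.68*I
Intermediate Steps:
U(J) = √(1100 - 20*J)
l = -285539 (l = -3/2 + (-2053712 + 1482637)/2 = -3/2 + (½)*(-571075) = -3/2 - 571075/2 = -285539)
U(1742) - l = 2*√(275 - 5*1742) - 1*(-285539) = 2*√(275 - 8710) + 285539 = 2*√(-8435) + 285539 = 2*(I*√8435) + 285539 = 2*I*√8435 + 285539 = 285539 + 2*I*√8435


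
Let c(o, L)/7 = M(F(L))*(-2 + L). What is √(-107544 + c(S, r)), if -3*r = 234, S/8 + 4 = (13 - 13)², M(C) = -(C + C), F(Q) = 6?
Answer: 2*I*√25206 ≈ 317.53*I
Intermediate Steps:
M(C) = -2*C
S = -32 (S = -32 + 8*(13 - 13)² = -32 + 8*0² = -32 + 8*0 = -32 + 0 = -32)
r = -78 (r = -⅓*234 = -78)
c(o, L) = 168 - 84*L (c(o, L) = 7*((-2*6)*(-2 + L)) = 7*(-12*(-2 + L)) = 7*(24 - 12*L) = 168 - 84*L)
√(-107544 + c(S, r)) = √(-107544 + (168 - 84*(-78))) = √(-107544 + (168 + 6552)) = √(-107544 + 6720) = √(-100824) = 2*I*√25206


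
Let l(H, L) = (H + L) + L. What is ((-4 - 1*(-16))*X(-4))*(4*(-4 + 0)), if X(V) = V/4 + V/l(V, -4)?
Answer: 128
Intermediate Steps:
l(H, L) = H + 2*L
X(V) = V/4 + V/(-8 + V) (X(V) = V/4 + V/(V + 2*(-4)) = V*(¼) + V/(V - 8) = V/4 + V/(-8 + V))
((-4 - 1*(-16))*X(-4))*(4*(-4 + 0)) = ((-4 - 1*(-16))*((¼)*(-4)*(-4 - 4)/(-8 - 4)))*(4*(-4 + 0)) = ((-4 + 16)*((¼)*(-4)*(-8)/(-12)))*(4*(-4)) = (12*((¼)*(-4)*(-1/12)*(-8)))*(-16) = (12*(-⅔))*(-16) = -8*(-16) = 128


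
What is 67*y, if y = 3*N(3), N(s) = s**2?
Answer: 1809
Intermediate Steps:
y = 27 (y = 3*3**2 = 3*9 = 27)
67*y = 67*27 = 1809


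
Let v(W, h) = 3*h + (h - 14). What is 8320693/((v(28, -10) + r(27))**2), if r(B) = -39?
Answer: 8320693/8649 ≈ 962.04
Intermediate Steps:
v(W, h) = -14 + 4*h (v(W, h) = 3*h + (-14 + h) = -14 + 4*h)
8320693/((v(28, -10) + r(27))**2) = 8320693/(((-14 + 4*(-10)) - 39)**2) = 8320693/(((-14 - 40) - 39)**2) = 8320693/((-54 - 39)**2) = 8320693/((-93)**2) = 8320693/8649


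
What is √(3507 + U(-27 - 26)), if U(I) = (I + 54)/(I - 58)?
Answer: 2*√10802409/111 ≈ 59.220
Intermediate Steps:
U(I) = (54 + I)/(-58 + I)
√(3507 + U(-27 - 26)) = √(3507 + (54 + (-27 - 26))/(-58 + (-27 - 26))) = √(3507 + (54 - 53)/(-58 - 53)) = √(3507 + 1/(-111)) = √(3507 - 1/111*1) = √(3507 - 1/111) = √(389276/111) = 2*√10802409/111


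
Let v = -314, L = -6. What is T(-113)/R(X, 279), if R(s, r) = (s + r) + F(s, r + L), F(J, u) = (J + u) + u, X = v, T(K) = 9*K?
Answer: -1017/197 ≈ -5.1624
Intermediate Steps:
X = -314
F(J, u) = J + 2*u
R(s, r) = -12 + 2*s + 3*r (R(s, r) = (s + r) + (s + 2*(r - 6)) = (r + s) + (s + 2*(-6 + r)) = (r + s) + (s + (-12 + 2*r)) = (r + s) + (-12 + s + 2*r) = -12 + 2*s + 3*r)
T(-113)/R(X, 279) = (9*(-113))/(-12 + 2*(-314) + 3*279) = -1017/(-12 - 628 + 837) = -1017/197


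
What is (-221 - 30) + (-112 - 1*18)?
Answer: -381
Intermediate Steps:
(-221 - 30) + (-112 - 1*18) = -251 + (-112 - 18) = -251 - 130 = -381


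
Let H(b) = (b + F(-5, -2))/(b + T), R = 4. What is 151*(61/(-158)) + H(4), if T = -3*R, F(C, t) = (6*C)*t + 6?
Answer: -21187/316 ≈ -67.047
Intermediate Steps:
F(C, t) = 6 + 6*C*t (F(C, t) = 6*C*t + 6 = 6 + 6*C*t)
T = -12 (T = -3*4 = -12)
H(b) = (66 + b)/(-12 + b) (H(b) = (b + (6 + 6*(-5)*(-2)))/(b - 12) = (b + (6 + 60))/(-12 + b) = (b + 66)/(-12 + b) = (66 + b)/(-12 + b))
151*(61/(-158)) + H(4) = 151*(61/(-158)) + (66 + 4)/(-12 + 4) = 151*(61*(-1/158)) + 70/(-8) = 151*(-61/158) - 1/8*70 = -9211/158 - 35/4 = -21187/316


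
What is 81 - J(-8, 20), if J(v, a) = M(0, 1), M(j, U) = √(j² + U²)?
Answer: 80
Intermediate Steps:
M(j, U) = √(U² + j²)
J(v, a) = 1 (J(v, a) = √(1² + 0²) = √(1 + 0) = √1 = 1)
81 - J(-8, 20) = 81 - 1*1 = 81 - 1 = 80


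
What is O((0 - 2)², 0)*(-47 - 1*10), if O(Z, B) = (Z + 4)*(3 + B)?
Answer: -1368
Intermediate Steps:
O(Z, B) = (3 + B)*(4 + Z) (O(Z, B) = (4 + Z)*(3 + B) = (3 + B)*(4 + Z))
O((0 - 2)², 0)*(-47 - 1*10) = (12 + 3*(0 - 2)² + 4*0 + 0*(0 - 2)²)*(-47 - 1*10) = (12 + 3*(-2)² + 0 + 0*(-2)²)*(-47 - 10) = (12 + 3*4 + 0 + 0*4)*(-57) = (12 + 12 + 0 + 0)*(-57) = 24*(-57) = -1368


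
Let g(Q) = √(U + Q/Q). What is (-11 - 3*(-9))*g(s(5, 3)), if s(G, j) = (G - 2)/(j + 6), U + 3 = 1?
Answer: 16*I ≈ 16.0*I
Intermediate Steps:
U = -2 (U = -3 + 1 = -2)
s(G, j) = (-2 + G)/(6 + j)
g(Q) = I (g(Q) = √(-2 + Q/Q) = √(-2 + 1) = √(-1) = I)
(-11 - 3*(-9))*g(s(5, 3)) = (-11 - 3*(-9))*I = (-11 + 27)*I = 16*I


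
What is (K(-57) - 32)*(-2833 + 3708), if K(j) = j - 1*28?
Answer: -102375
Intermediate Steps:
K(j) = -28 + j (K(j) = j - 28 = -28 + j)
(K(-57) - 32)*(-2833 + 3708) = ((-28 - 57) - 32)*(-2833 + 3708) = (-85 - 32)*875 = -117*875 = -102375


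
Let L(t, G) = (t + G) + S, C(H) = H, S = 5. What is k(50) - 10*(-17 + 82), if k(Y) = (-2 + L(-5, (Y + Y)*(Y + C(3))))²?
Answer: 28068154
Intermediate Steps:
L(t, G) = 5 + G + t (L(t, G) = (t + G) + 5 = (G + t) + 5 = 5 + G + t)
k(Y) = (-2 + 2*Y*(3 + Y))² (k(Y) = (-2 + (5 + (Y + Y)*(Y + 3) - 5))² = (-2 + (5 + (2*Y)*(3 + Y) - 5))² = (-2 + (5 + 2*Y*(3 + Y) - 5))² = (-2 + 2*Y*(3 + Y))²)
k(50) - 10*(-17 + 82) = 4*(-1 + 50*(3 + 50))² - 10*(-17 + 82) = 4*(-1 + 50*53)² - 10*65 = 4*(-1 + 2650)² - 650 = 4*2649² - 650 = 4*7017201 - 650 = 28068804 - 650 = 28068154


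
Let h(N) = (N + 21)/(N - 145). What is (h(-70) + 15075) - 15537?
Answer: -99281/215 ≈ -461.77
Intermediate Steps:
h(N) = (21 + N)/(-145 + N)
(h(-70) + 15075) - 15537 = ((21 - 70)/(-145 - 70) + 15075) - 15537 = (-49/(-215) + 15075) - 15537 = (-1/215*(-49) + 15075) - 15537 = (49/215 + 15075) - 15537 = 3241174/215 - 15537 = -99281/215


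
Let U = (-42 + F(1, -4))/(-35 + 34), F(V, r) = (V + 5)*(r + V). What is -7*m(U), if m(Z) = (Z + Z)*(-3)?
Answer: 2520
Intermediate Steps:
F(V, r) = (5 + V)*(V + r)
U = 60 (U = (-42 + (1**2 + 5*1 + 5*(-4) + 1*(-4)))/(-35 + 34) = (-42 + (1 + 5 - 20 - 4))/(-1) = (-42 - 18)*(-1) = -60*(-1) = 60)
m(Z) = -6*Z (m(Z) = (2*Z)*(-3) = -6*Z)
-7*m(U) = -(-42)*60 = -7*(-360) = 2520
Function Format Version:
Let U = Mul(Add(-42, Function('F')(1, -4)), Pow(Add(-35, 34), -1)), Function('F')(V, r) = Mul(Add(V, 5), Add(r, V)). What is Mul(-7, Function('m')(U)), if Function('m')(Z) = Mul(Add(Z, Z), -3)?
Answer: 2520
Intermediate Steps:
Function('F')(V, r) = Mul(Add(5, V), Add(V, r))
U = 60 (U = Mul(Add(-42, Add(Pow(1, 2), Mul(5, 1), Mul(5, -4), Mul(1, -4))), Pow(Add(-35, 34), -1)) = Mul(Add(-42, Add(1, 5, -20, -4)), Pow(-1, -1)) = Mul(Add(-42, -18), -1) = Mul(-60, -1) = 60)
Function('m')(Z) = Mul(-6, Z) (Function('m')(Z) = Mul(Mul(2, Z), -3) = Mul(-6, Z))
Mul(-7, Function('m')(U)) = Mul(-7, Mul(-6, 60)) = Mul(-7, -360) = 2520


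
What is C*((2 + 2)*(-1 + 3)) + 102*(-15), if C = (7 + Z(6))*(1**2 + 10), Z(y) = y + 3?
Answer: -122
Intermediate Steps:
Z(y) = 3 + y
C = 176 (C = (7 + (3 + 6))*(1**2 + 10) = (7 + 9)*(1 + 10) = 16*11 = 176)
C*((2 + 2)*(-1 + 3)) + 102*(-15) = 176*((2 + 2)*(-1 + 3)) + 102*(-15) = 176*(4*2) - 1530 = 176*8 - 1530 = 1408 - 1530 = -122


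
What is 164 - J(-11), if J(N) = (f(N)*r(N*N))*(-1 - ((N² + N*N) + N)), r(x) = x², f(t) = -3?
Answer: -10189972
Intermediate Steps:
J(N) = -3*N⁴*(-1 - N - 2*N²) (J(N) = (-3*N⁴)*(-1 - ((N² + N*N) + N)) = (-3*N⁴)*(-1 - ((N² + N²) + N)) = (-3*N⁴)*(-1 - (2*N² + N)) = (-3*N⁴)*(-1 - (N + 2*N²)) = (-3*N⁴)*(-1 + (-N - 2*N²)) = (-3*N⁴)*(-1 - N - 2*N²) = -3*N⁴*(-1 - N - 2*N²))
164 - J(-11) = 164 - 3*(-11)⁴*(1 - 11 + 2*(-11)²) = 164 - 3*14641*(1 - 11 + 2*121) = 164 - 3*14641*(1 - 11 + 242) = 164 - 3*14641*232 = 164 - 1*10190136 = 164 - 10190136 = -10189972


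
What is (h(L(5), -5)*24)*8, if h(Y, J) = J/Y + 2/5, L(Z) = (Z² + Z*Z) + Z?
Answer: 3264/55 ≈ 59.345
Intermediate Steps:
L(Z) = Z + 2*Z² (L(Z) = (Z² + Z²) + Z = 2*Z² + Z = Z + 2*Z²)
h(Y, J) = ⅖ + J/Y (h(Y, J) = J/Y + 2*(⅕) = J/Y + ⅖ = ⅖ + J/Y)
(h(L(5), -5)*24)*8 = ((⅖ - 5*1/(5*(1 + 2*5)))*24)*8 = ((⅖ - 5*1/(5*(1 + 10)))*24)*8 = ((⅖ - 5/(5*11))*24)*8 = ((⅖ - 5/55)*24)*8 = ((⅖ - 5*1/55)*24)*8 = ((⅖ - 1/11)*24)*8 = ((17/55)*24)*8 = (408/55)*8 = 3264/55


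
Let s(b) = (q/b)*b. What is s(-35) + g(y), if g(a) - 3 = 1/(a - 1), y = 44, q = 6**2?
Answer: 1678/43 ≈ 39.023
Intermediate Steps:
q = 36
s(b) = 36 (s(b) = (36/b)*b = 36)
g(a) = 3 + 1/(-1 + a) (g(a) = 3 + 1/(a - 1) = 3 + 1/(-1 + a))
s(-35) + g(y) = 36 + (-2 + 3*44)/(-1 + 44) = 36 + (-2 + 132)/43 = 36 + (1/43)*130 = 36 + 130/43 = 1678/43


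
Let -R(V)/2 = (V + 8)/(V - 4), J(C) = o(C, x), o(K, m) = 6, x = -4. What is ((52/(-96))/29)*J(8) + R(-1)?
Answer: 1559/580 ≈ 2.6879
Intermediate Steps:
J(C) = 6
R(V) = -2*(8 + V)/(-4 + V) (R(V) = -2*(V + 8)/(V - 4) = -2*(8 + V)/(-4 + V))
((52/(-96))/29)*J(8) + R(-1) = ((52/(-96))/29)*6 + 2*(-8 - 1*(-1))/(-4 - 1) = ((52*(-1/96))*(1/29))*6 + 2*(-8 + 1)/(-5) = -13/24*1/29*6 + 2*(-⅕)*(-7) = -13/696*6 + 14/5 = -13/116 + 14/5 = 1559/580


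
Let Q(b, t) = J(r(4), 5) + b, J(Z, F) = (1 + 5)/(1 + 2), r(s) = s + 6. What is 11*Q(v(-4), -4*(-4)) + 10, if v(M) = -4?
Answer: -12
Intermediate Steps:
r(s) = 6 + s
J(Z, F) = 2 (J(Z, F) = 6/3 = 6*(⅓) = 2)
Q(b, t) = 2 + b
11*Q(v(-4), -4*(-4)) + 10 = 11*(2 - 4) + 10 = 11*(-2) + 10 = -22 + 10 = -12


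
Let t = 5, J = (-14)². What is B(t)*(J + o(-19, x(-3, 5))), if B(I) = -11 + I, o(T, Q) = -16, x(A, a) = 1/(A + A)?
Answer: -1080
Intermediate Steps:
x(A, a) = 1/(2*A)
J = 196
B(t)*(J + o(-19, x(-3, 5))) = (-11 + 5)*(196 - 16) = -6*180 = -1080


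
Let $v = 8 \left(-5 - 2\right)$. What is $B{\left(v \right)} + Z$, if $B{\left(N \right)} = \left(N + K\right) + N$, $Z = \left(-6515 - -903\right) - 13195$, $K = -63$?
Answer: $-18982$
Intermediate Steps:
$v = -56$ ($v = 8 \left(-7\right) = -56$)
$Z = -18807$ ($Z = \left(-6515 + 903\right) - 13195 = -5612 - 13195 = -18807$)
$B{\left(N \right)} = -63 + 2 N$ ($B{\left(N \right)} = \left(N - 63\right) + N = \left(-63 + N\right) + N = -63 + 2 N$)
$B{\left(v \right)} + Z = \left(-63 + 2 \left(-56\right)\right) - 18807 = \left(-63 - 112\right) - 18807 = -175 - 18807 = -18982$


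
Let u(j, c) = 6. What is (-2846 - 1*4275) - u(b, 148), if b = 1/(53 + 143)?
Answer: -7127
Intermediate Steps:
b = 1/196 ≈ 0.0051020
(-2846 - 1*4275) - u(b, 148) = (-2846 - 1*4275) - 1*6 = (-2846 - 4275) - 6 = -7121 - 6 = -7127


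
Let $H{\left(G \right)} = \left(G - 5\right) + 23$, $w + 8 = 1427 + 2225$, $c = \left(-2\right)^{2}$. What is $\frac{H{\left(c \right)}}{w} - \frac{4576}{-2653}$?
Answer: $\frac{8366655}{4833766} \approx 1.7309$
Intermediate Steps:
$c = 4$
$w = 3644$ ($w = -8 + \left(1427 + 2225\right) = -8 + 3652 = 3644$)
$H{\left(G \right)} = 18 + G$ ($H{\left(G \right)} = \left(-5 + G\right) + 23 = 18 + G$)
$\frac{H{\left(c \right)}}{w} - \frac{4576}{-2653} = \frac{18 + 4}{3644} - \frac{4576}{-2653} = 22 \cdot \frac{1}{3644} - - \frac{4576}{2653} = \frac{11}{1822} + \frac{4576}{2653} = \frac{8366655}{4833766}$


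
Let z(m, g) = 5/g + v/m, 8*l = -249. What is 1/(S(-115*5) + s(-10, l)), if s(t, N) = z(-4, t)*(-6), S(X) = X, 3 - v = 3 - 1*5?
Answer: -2/1129 ≈ -0.0017715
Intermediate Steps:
l = -249/8 (l = (1/8)*(-249) = -249/8 ≈ -31.125)
v = 5 (v = 3 - (3 - 1*5) = 3 - (3 - 5) = 3 - 1*(-2) = 3 + 2 = 5)
z(m, g) = 5/g + 5/m
s(t, N) = 15/2 - 30/t (s(t, N) = (5/t + 5/(-4))*(-6) = (5/t + 5*(-1/4))*(-6) = (5/t - 5/4)*(-6) = (-5/4 + 5/t)*(-6) = 15/2 - 30/t)
1/(S(-115*5) + s(-10, l)) = 1/(-115*5 + (15/2 - 30/(-10))) = 1/(-575 + (15/2 - 30*(-1/10))) = 1/(-575 + (15/2 + 3)) = 1/(-575 + 21/2) = 1/(-1129/2) = -2/1129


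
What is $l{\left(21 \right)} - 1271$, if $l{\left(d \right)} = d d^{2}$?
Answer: $7990$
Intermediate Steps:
$l{\left(d \right)} = d^{3}$
$l{\left(21 \right)} - 1271 = 21^{3} - 1271 = 9261 - 1271 = 7990$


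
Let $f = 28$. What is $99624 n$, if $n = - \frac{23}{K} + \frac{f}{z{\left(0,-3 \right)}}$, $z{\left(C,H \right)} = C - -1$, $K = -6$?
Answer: $3171364$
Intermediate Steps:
$z{\left(C,H \right)} = 1 + C$ ($z{\left(C,H \right)} = C + 1 = 1 + C$)
$n = \frac{191}{6}$ ($n = - \frac{23}{-6} + \frac{28}{1 + 0} = \left(-23\right) \left(- \frac{1}{6}\right) + \frac{28}{1} = \frac{23}{6} + 28 \cdot 1 = \frac{23}{6} + 28 = \frac{191}{6} \approx 31.833$)
$99624 n = 99624 \cdot \frac{191}{6} = 3171364$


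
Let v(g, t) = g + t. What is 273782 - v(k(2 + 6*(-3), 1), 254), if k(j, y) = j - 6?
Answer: 273550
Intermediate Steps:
k(j, y) = -6 + j
273782 - v(k(2 + 6*(-3), 1), 254) = 273782 - ((-6 + (2 + 6*(-3))) + 254) = 273782 - ((-6 + (2 - 18)) + 254) = 273782 - ((-6 - 16) + 254) = 273782 - (-22 + 254) = 273782 - 1*232 = 273782 - 232 = 273550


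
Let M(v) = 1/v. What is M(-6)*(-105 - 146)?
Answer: 251/6 ≈ 41.833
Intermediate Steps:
M(-6)*(-105 - 146) = (-105 - 146)/(-6) = -⅙*(-251) = 251/6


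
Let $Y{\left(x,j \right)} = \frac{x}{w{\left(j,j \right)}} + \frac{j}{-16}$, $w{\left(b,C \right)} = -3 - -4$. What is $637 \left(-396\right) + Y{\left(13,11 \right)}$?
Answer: $- \frac{4035835}{16} \approx -2.5224 \cdot 10^{5}$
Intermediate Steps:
$w{\left(b,C \right)} = 1$ ($w{\left(b,C \right)} = -3 + 4 = 1$)
$Y{\left(x,j \right)} = x - \frac{j}{16}$ ($Y{\left(x,j \right)} = \frac{x}{1} + \frac{j}{-16} = x 1 + j \left(- \frac{1}{16}\right) = x - \frac{j}{16}$)
$637 \left(-396\right) + Y{\left(13,11 \right)} = 637 \left(-396\right) + \left(13 - \frac{11}{16}\right) = -252252 + \left(13 - \frac{11}{16}\right) = -252252 + \frac{197}{16} = - \frac{4035835}{16}$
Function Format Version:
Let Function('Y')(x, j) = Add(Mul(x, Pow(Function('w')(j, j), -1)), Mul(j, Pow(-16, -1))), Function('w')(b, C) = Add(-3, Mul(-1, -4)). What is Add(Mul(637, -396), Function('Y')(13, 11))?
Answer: Rational(-4035835, 16) ≈ -2.5224e+5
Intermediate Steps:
Function('w')(b, C) = 1 (Function('w')(b, C) = Add(-3, 4) = 1)
Function('Y')(x, j) = Add(x, Mul(Rational(-1, 16), j)) (Function('Y')(x, j) = Add(Mul(x, Pow(1, -1)), Mul(j, Pow(-16, -1))) = Add(Mul(x, 1), Mul(j, Rational(-1, 16))) = Add(x, Mul(Rational(-1, 16), j)))
Add(Mul(637, -396), Function('Y')(13, 11)) = Add(Mul(637, -396), Add(13, Mul(Rational(-1, 16), 11))) = Add(-252252, Add(13, Rational(-11, 16))) = Add(-252252, Rational(197, 16)) = Rational(-4035835, 16)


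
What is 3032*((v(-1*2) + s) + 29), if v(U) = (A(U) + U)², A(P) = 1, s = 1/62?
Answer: 2821276/31 ≈ 91009.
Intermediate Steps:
s = 1/62 ≈ 0.016129
v(U) = (1 + U)²
3032*((v(-1*2) + s) + 29) = 3032*(((1 - 1*2)² + 1/62) + 29) = 3032*(((1 - 2)² + 1/62) + 29) = 3032*(((-1)² + 1/62) + 29) = 3032*((1 + 1/62) + 29) = 3032*(63/62 + 29) = 3032*(1861/62) = 2821276/31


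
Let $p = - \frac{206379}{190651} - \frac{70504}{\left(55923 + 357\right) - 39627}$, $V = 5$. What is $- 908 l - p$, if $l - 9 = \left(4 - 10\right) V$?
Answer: $\frac{8650869057085}{453558729} \approx 19073.0$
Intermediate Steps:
$l = -21$ ($l = 9 + \left(4 - 10\right) 5 = 9 - 30 = -21$)
$p = - \frac{2411212513}{453558729}$ ($p = \left(-206379\right) \frac{1}{190651} - \frac{70504}{56280 - 39627} = - \frac{206379}{190651} - \frac{70504}{16653} = - \frac{206379}{190651} - \frac{10072}{2379} = - \frac{2411212513}{453558729} \approx -5.3162$)
$- 908 l - p = \left(-908\right) \left(-21\right) - - \frac{2411212513}{453558729} = 19068 + \frac{2411212513}{453558729} = \frac{8650869057085}{453558729}$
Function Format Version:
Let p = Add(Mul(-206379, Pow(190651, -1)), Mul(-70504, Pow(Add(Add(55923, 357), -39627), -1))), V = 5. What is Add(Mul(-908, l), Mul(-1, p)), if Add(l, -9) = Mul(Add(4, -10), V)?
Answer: Rational(8650869057085, 453558729) ≈ 19073.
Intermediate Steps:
l = -21 (l = Add(9, Mul(Add(4, -10), 5)) = Add(9, Mul(-6, 5)) = Add(9, -30) = -21)
p = Rational(-2411212513, 453558729) (p = Add(Mul(-206379, Rational(1, 190651)), Mul(-70504, Pow(Add(56280, -39627), -1))) = Add(Rational(-206379, 190651), Mul(-70504, Pow(16653, -1))) = Add(Rational(-206379, 190651), Mul(-70504, Rational(1, 16653))) = Add(Rational(-206379, 190651), Rational(-10072, 2379)) = Rational(-2411212513, 453558729) ≈ -5.3162)
Add(Mul(-908, l), Mul(-1, p)) = Add(Mul(-908, -21), Mul(-1, Rational(-2411212513, 453558729))) = Add(19068, Rational(2411212513, 453558729)) = Rational(8650869057085, 453558729)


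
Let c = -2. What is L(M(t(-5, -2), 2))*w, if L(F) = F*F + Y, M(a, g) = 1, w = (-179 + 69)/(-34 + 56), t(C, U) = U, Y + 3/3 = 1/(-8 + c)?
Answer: 1/2 ≈ 0.50000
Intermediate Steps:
Y = -11/10 (Y = -1 + 1/(-8 - 2) = -1 + 1/(-10) = -1 - 1/10 = -11/10 ≈ -1.1000)
w = -5 (w = -110/22 = -110*1/22 = -5)
L(F) = -11/10 + F**2 (L(F) = F*F - 11/10 = F**2 - 11/10 = -11/10 + F**2)
L(M(t(-5, -2), 2))*w = (-11/10 + 1**2)*(-5) = (-11/10 + 1)*(-5) = -1/10*(-5) = 1/2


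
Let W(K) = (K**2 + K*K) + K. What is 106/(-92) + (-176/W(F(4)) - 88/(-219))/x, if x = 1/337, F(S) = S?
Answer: -45734717/30222 ≈ -1513.3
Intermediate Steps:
x = 1/337 ≈ 0.0029674
W(K) = K + 2*K**2 (W(K) = (K**2 + K**2) + K = 2*K**2 + K = K + 2*K**2)
106/(-92) + (-176/W(F(4)) - 88/(-219))/x = 106/(-92) + (-176*1/(4*(1 + 2*4)) - 88/(-219))/(1/337) = 106*(-1/92) + (-176*1/(4*(1 + 8)) - 88*(-1/219))*337 = -53/46 + (-176/(4*9) + 88/219)*337 = -53/46 + (-176/36 + 88/219)*337 = -53/46 + (-176*1/36 + 88/219)*337 = -53/46 + (-44/9 + 88/219)*337 = -53/46 - 2948/657*337 = -53/46 - 993476/657 = -45734717/30222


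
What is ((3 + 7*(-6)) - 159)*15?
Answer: -2970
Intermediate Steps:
((3 + 7*(-6)) - 159)*15 = ((3 - 42) - 159)*15 = (-39 - 159)*15 = -198*15 = -2970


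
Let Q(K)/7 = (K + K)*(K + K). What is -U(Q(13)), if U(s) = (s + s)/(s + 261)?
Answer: -9464/4993 ≈ -1.8955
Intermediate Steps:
Q(K) = 28*K² (Q(K) = 7*((K + K)*(K + K)) = 7*((2*K)*(2*K)) = 7*(4*K²) = 28*K²)
U(s) = 2*s/(261 + s) (U(s) = (2*s)/(261 + s) = 2*s/(261 + s))
-U(Q(13)) = -2*28*13²/(261 + 28*13²) = -2*28*169/(261 + 28*169) = -2*4732/(261 + 4732) = -2*4732/4993 = -1*9464/4993 = -9464/4993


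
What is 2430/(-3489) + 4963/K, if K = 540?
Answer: 5334569/628020 ≈ 8.4943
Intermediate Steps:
2430/(-3489) + 4963/K = 2430/(-3489) + 4963/540 = 2430*(-1/3489) + 4963*(1/540) = -810/1163 + 4963/540 = 5334569/628020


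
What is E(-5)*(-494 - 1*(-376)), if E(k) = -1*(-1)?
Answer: -118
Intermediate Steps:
E(k) = 1
E(-5)*(-494 - 1*(-376)) = 1*(-494 - 1*(-376)) = 1*(-494 + 376) = 1*(-118) = -118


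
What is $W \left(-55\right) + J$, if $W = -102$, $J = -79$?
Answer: $5531$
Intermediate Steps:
$W \left(-55\right) + J = \left(-102\right) \left(-55\right) - 79 = 5610 - 79 = 5531$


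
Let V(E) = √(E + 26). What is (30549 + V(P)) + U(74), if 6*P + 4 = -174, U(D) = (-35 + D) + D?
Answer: 30662 + I*√33/3 ≈ 30662.0 + 1.9149*I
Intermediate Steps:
U(D) = -35 + 2*D
P = -89/3 (P = -⅔ + (⅙)*(-174) = -⅔ - 29 = -89/3 ≈ -29.667)
V(E) = √(26 + E)
(30549 + V(P)) + U(74) = (30549 + √(26 - 89/3)) + (-35 + 2*74) = (30549 + √(-11/3)) + (-35 + 148) = (30549 + I*√33/3) + 113 = 30662 + I*√33/3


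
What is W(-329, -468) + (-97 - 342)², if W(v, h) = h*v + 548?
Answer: 347241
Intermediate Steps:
W(v, h) = 548 + h*v
W(-329, -468) + (-97 - 342)² = (548 - 468*(-329)) + (-97 - 342)² = (548 + 153972) + (-439)² = 154520 + 192721 = 347241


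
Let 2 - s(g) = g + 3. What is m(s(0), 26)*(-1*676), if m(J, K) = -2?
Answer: 1352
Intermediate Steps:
s(g) = -1 - g (s(g) = 2 - (g + 3) = 2 - (3 + g) = 2 + (-3 - g) = -1 - g)
m(s(0), 26)*(-1*676) = -(-2)*676 = -2*(-676) = 1352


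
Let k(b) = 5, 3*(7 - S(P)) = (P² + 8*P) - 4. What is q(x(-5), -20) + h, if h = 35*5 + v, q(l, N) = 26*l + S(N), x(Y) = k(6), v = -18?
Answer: 646/3 ≈ 215.33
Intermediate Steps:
S(P) = 25/3 - 8*P/3 - P²/3 (S(P) = 7 - ((P² + 8*P) - 4)/3 = 7 - (-4 + P² + 8*P)/3 = 7 + (4/3 - 8*P/3 - P²/3) = 25/3 - 8*P/3 - P²/3)
x(Y) = 5
q(l, N) = 25/3 + 26*l - 8*N/3 - N²/3 (q(l, N) = 26*l + (25/3 - 8*N/3 - N²/3) = 25/3 + 26*l - 8*N/3 - N²/3)
h = 157 (h = 35*5 - 18 = 175 - 18 = 157)
q(x(-5), -20) + h = (25/3 + 26*5 - 8/3*(-20) - ⅓*(-20)²) + 157 = (25/3 + 130 + 160/3 - ⅓*400) + 157 = (25/3 + 130 + 160/3 - 400/3) + 157 = 175/3 + 157 = 646/3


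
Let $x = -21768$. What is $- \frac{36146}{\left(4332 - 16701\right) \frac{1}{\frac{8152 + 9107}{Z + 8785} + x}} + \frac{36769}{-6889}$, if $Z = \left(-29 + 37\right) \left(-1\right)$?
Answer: $- \frac{6163355559765}{96889303} \approx -63612.0$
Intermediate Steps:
$Z = -8$ ($Z = 8 \left(-1\right) = -8$)
$- \frac{36146}{\left(4332 - 16701\right) \frac{1}{\frac{8152 + 9107}{Z + 8785} + x}} + \frac{36769}{-6889} = - \frac{36146}{\left(4332 - 16701\right) \frac{1}{\frac{8152 + 9107}{-8 + 8785} - 21768}} + \frac{36769}{-6889} = - \frac{36146}{\left(-12369\right) \frac{1}{\frac{17259}{8777} - 21768}} + 36769 \left(- \frac{1}{6889}\right) = - \frac{36146}{\left(-12369\right) \frac{1}{17259 \cdot \frac{1}{8777} - 21768}} - \frac{443}{83} = - \frac{36146}{\left(-12369\right) \frac{1}{\frac{17259}{8777} - 21768}} - \frac{443}{83} = - \frac{36146}{\left(-12369\right) \frac{1}{- \frac{191040477}{8777}}} - \frac{443}{83} = - \frac{36146}{\left(-12369\right) \left(- \frac{8777}{191040477}\right)} - \frac{443}{83} = - \frac{36146}{\frac{36187571}{63680159}} - \frac{443}{83} = \left(-36146\right) \frac{63680159}{36187571} - \frac{443}{83} = - \frac{74251065394}{1167341} - \frac{443}{83} = - \frac{6163355559765}{96889303}$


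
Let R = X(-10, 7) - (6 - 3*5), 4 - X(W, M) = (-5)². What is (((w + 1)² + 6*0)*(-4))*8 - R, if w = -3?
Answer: -116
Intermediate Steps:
X(W, M) = -21 (X(W, M) = 4 - 1*(-5)² = 4 - 1*25 = 4 - 25 = -21)
R = -12 (R = -21 - (6 - 3*5) = -21 - (6 - 15) = -21 - 1*(-9) = -21 + 9 = -12)
(((w + 1)² + 6*0)*(-4))*8 - R = (((-3 + 1)² + 6*0)*(-4))*8 - 1*(-12) = (((-2)² + 0)*(-4))*8 + 12 = ((4 + 0)*(-4))*8 + 12 = (4*(-4))*8 + 12 = -16*8 + 12 = -128 + 12 = -116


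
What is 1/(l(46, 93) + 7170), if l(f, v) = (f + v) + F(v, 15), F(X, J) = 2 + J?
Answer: 1/7326 ≈ 0.00013650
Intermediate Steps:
l(f, v) = 17 + f + v (l(f, v) = (f + v) + (2 + 15) = (f + v) + 17 = 17 + f + v)
1/(l(46, 93) + 7170) = 1/((17 + 46 + 93) + 7170) = 1/(156 + 7170) = 1/7326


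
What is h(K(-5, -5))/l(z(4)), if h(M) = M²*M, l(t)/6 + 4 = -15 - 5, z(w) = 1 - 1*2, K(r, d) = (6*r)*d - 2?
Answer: -202612/9 ≈ -22512.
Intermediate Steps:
K(r, d) = -2 + 6*d*r (K(r, d) = 6*d*r - 2 = -2 + 6*d*r)
z(w) = -1 (z(w) = 1 - 2 = -1)
l(t) = -144 (l(t) = -24 + 6*(-15 - 5) = -24 + 6*(-20) = -24 - 120 = -144)
h(M) = M³
h(K(-5, -5))/l(z(4)) = (-2 + 6*(-5)*(-5))³/(-144) = (-2 + 150)³*(-1/144) = 148³*(-1/144) = 3241792*(-1/144) = -202612/9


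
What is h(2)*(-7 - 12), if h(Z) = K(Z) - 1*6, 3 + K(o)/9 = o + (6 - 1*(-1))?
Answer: -912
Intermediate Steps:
K(o) = 36 + 9*o (K(o) = -27 + 9*(o + (6 - 1*(-1))) = -27 + 9*(o + (6 + 1)) = -27 + 9*(o + 7) = -27 + 9*(7 + o) = -27 + (63 + 9*o) = 36 + 9*o)
h(Z) = 30 + 9*Z (h(Z) = (36 + 9*Z) - 1*6 = (36 + 9*Z) - 6 = 30 + 9*Z)
h(2)*(-7 - 12) = (30 + 9*2)*(-7 - 12) = (30 + 18)*(-19) = 48*(-19) = -912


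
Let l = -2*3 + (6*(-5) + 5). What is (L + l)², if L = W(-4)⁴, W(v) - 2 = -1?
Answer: 900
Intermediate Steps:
W(v) = 1 (W(v) = 2 - 1 = 1)
l = -31 (l = -6 + (-30 + 5) = -6 - 25 = -31)
L = 1 (L = 1⁴ = 1)
(L + l)² = (1 - 31)² = (-30)² = 900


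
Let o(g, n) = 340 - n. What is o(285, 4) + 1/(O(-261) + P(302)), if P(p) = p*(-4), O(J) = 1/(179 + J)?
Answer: 33283070/99057 ≈ 336.00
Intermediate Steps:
P(p) = -4*p
o(285, 4) + 1/(O(-261) + P(302)) = (340 - 1*4) + 1/(1/(179 - 261) - 4*302) = (340 - 4) + 1/(1/(-82) - 1208) = 336 + 1/(-1/82 - 1208) = 336 + 1/(-99057/82) = 336 - 82/99057 = 33283070/99057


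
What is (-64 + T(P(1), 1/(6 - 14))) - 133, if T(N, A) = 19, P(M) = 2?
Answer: -178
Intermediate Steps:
(-64 + T(P(1), 1/(6 - 14))) - 133 = (-64 + 19) - 133 = -45 - 133 = -178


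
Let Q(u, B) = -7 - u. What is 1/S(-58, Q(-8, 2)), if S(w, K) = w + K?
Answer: -1/57 ≈ -0.017544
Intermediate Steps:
S(w, K) = K + w
1/S(-58, Q(-8, 2)) = 1/((-7 - 1*(-8)) - 58) = 1/((-7 + 8) - 58) = 1/(1 - 58) = 1/(-57) = -1/57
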